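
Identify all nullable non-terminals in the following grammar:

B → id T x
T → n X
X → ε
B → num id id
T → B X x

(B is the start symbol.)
{ 'X' }

ε-productions: X → ε
So X is immediately nullable.
No further non-terminal can be added: every production for the remaining non-terminals contains a terminal or a non-nullable non-terminal.
Nullable = { 'X' }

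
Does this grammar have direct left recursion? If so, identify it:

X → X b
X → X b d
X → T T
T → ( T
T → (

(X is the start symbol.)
Yes, X is left-recursive

Direct left recursion occurs when N → N α for some non-terminal N (the right-hand side begins with the left-hand side itself).

X → X b: LEFT RECURSIVE (starts with X)
X → X b d: LEFT RECURSIVE (starts with X)
X → T T: starts with T
T → ( T: starts with '('
T → (: starts with '('

The grammar has direct left recursion on: X.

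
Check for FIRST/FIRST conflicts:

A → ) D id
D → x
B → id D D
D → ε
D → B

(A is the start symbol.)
FIRST sets of the non-terminals at (or reachable through a nullable prefix from) the front of some alternative:
  FIRST(B) = { 'id' }

Productions for D:
  D → x: FIRST = { 'x' }
  D → ε: FIRST = { ε }
  D → B: FIRST = { 'id' }
A, B have only one production, so no FIRST/FIRST conflict is possible there.

All alternatives of each non-terminal have pairwise disjoint FIRST sets.

Answer: No FIRST/FIRST conflicts.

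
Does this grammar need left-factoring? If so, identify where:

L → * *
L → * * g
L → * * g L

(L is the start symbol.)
Yes, L has productions with common prefix '* *'

Left-factoring is needed when two productions for the same non-terminal
share a common prefix on the right-hand side.

Productions for L:
  L → * *
  L → * * g
  L → * * g L

Found common prefix '* *' in productions for L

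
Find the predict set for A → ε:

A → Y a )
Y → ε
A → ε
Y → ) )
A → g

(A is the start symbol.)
PREDICT(A → ε) = (FIRST(RHS) \ {ε}) ∪ (FOLLOW(A) if ε ∈ FIRST(RHS), i.e. RHS ⇒* ε)
The right-hand side is ε (FIRST(ε) = { ε }), so the predict set is FOLLOW(A) = { $ }
PREDICT(A → ε) = { $ }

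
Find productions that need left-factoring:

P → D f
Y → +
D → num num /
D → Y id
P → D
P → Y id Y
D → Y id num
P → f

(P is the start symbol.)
Yes, P has productions with common prefix 'D'; D has productions with common prefix 'Y id'

Left-factoring is needed when two productions for the same non-terminal
share a common prefix on the right-hand side.

Productions for P:
  P → D f
  P → D
  P → Y id Y
  P → f
Productions for D:
  D → num num /
  D → Y id
  D → Y id num

Found common prefix 'D' in productions for P
Found common prefix 'Y id' in productions for D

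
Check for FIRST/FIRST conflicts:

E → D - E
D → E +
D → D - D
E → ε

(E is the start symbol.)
A FIRST/FIRST conflict occurs when two productions N → α and N → β for the same non-terminal have FIRST(α) ∩ FIRST(β) ≠ ∅ (with ε ∈ FIRST of a nullable right-hand side, so two nullable alternatives also conflict).

FIRST sets of the non-terminals at (or reachable through a nullable prefix from) the front of some alternative:
  FIRST(D) = { '+' }
  FIRST(E) = { '+', ε }

Productions for E:
  E → D - E: FIRST = { '+' }
  E → ε: FIRST = { ε }
Productions for D:
  D → E +: FIRST = { '+' }
  D → D - D: FIRST = { '+' }

Conflict for D: D → E + and D → D - D
  Overlap: { '+' }

Answer: Yes. D → E '+' / D → D '-' D on { '+' }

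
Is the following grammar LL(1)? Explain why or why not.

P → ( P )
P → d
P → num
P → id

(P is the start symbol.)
Yes, the grammar is LL(1).

For P:
  PREDICT(P → '(' P ')') = { '(' }
  PREDICT(P → d) = { 'd' }
  PREDICT(P → num) = { 'num' }
  PREDICT(P → id) = { 'id' }

All predict sets are disjoint. The grammar IS LL(1).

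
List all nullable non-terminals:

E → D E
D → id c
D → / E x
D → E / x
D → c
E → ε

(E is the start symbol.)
A non-terminal is nullable if it can derive ε (the empty string): either it has an ε-production, or it has a production whose right-hand side consists entirely of nullable non-terminals.

ε-productions: E → ε
So E is immediately nullable.
No further non-terminal can be added: every production for the remaining non-terminals contains a terminal or a non-nullable non-terminal.
Nullable = { 'E' }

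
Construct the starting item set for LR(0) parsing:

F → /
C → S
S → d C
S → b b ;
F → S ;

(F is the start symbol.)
{ [F → . /], [F → . S ;], [F' → . F], [S → . b b ;], [S → . d C] }

First, augment the grammar with F' → F
I₀ = CLOSURE({ [F' → . F] }):
  [F' → . F] has the dot before F: add [F → . /], [F → . S ;]
  [F → . S ;] has the dot before S: add [S → . d C], [S → . b b ;]
No further items can be added.

I₀ = { [F → . /], [F → . S ;], [F' → . F], [S → . b b ;], [S → . d C] }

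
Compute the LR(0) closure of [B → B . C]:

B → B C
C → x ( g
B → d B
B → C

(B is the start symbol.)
To compute CLOSURE, for each item [A → α.Bβ] where B is a non-terminal, add [B → .γ] for all productions B → γ; repeat for the newly added items until nothing changes.

Start with: [B → B . C]
  [B → B . C] has the dot before C: add [C → . x ( g]
No further items can be added.

CLOSURE = { [B → B . C], [C → . x ( g] }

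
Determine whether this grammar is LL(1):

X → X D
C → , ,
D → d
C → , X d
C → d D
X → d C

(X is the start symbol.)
A grammar is LL(1) if for each non-terminal N with multiple productions, the predict sets of those productions are pairwise disjoint, where PREDICT(N → α) = (FIRST(α) \ {ε}) ∪ (FOLLOW(N) if α ⇒* ε).

Relevant sets:
  FIRST(X) = { 'd' }

For X:
  PREDICT(X → X D) = { 'd' }
  PREDICT(X → d C) = { 'd' }
For C:
  PREDICT(C → ',' ',') = { ',' }
  PREDICT(C → ',' X d) = { ',' }
  PREDICT(C → d D) = { 'd' }
D has a single production, so nothing to check there.

Conflict found: Predict set conflict for X: { 'd' }
The grammar is NOT LL(1).

Answer: No. Predict set conflict for X: { 'd' }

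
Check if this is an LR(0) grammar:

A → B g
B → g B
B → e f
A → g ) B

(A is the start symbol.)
Yes, the grammar is LR(0)

A grammar is LR(0) if no state in the canonical LR(0) collection has:
  - both a shift item (dot before a terminal) and a complete item (shift-reduce conflict), or
  - two or more complete items (reduce-reduce conflict; the accept item [A' → A .] counts as a complete item here).

Augment with A' → A and build the canonical LR(0) collection (I0 = CLOSURE({[A' → . A]}), then GOTO on every symbol after a dot until no new states appear). It has 11 states:
  I0: { [A → . B g], [A → . g ) B], [A' → . A], [B → . e f], [B → . g B] }  — shift
  I1: { [A' → A .] }  — accept
  I2: { [A → B . g] }  — shift
  I3: { [B → e . f] }  — shift
  I4: { [A → g . ) B], [B → . e f], [B → . g B], [B → g . B] }  — shift
  I5: { [A → g ) . B], [B → . e f], [B → . g B] }  — shift
  I6: { [B → g B .] }  — reduce
  I7: { [B → . e f], [B → . g B], [B → g . B] }  — shift
  I8: { [A → g ) B .] }  — reduce
  I9: { [B → e f .] }  — reduce
  I10: { [A → B g .] }  — reduce

Every state is either a pure shift/goto state or contains exactly one complete item and nothing to shift — no conflicts. The grammar is LR(0).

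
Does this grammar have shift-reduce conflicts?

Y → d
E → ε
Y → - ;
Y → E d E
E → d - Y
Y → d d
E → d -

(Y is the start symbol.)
Augment with Y' → Y and build the canonical LR(0) collection (I0 = CLOSURE({[Y' → . Y]}), then GOTO on every symbol after a dot until no new states appear). It has 12 states:
  I0: { [E → . d - Y], [E → . d -], [E → .], [Y → . - ;], [Y → . E d E], [Y → . d d], [Y → . d], [Y' → . Y] }  — shift, reduce
  I1: { [Y → - . ;] }  — shift
  I2: { [Y → E . d E] }  — shift
  I3: { [Y' → Y .] }  — accept
  I4: { [E → d . - Y], [E → d . -], [Y → d . d], [Y → d .] }  — shift, reduce
  I5: { [E → . d - Y], [E → . d -], [E → .], [E → d - . Y], [E → d - .], [Y → . - ;], [Y → . E d E], [Y → . d d], [Y → . d] }  — shift, 2 reduces
  I6: { [Y → d d .] }  — reduce
  I7: { [E → d - Y .] }  — reduce
  I8: { [E → . d - Y], [E → . d -], [E → .], [Y → E d . E] }  — shift, reduce
  I9: { [Y → E d E .] }  — reduce
  I10: { [E → d . - Y], [E → d . -] }  — shift
  I11: { [Y → - ; .] }  — reduce

I0 contains reduce item [E → .] and shift items [E → . d -], [E → . d - Y], [Y → . - ;], [Y → . d], [Y → . d d] — shift-reduce conflict.
I4 contains reduce item [Y → d .] and shift items [E → d . -], [E → d . - Y], [Y → d . d] — shift-reduce conflict.
I5 contains reduce items [E → .], [E → d - .] and shift items [E → . d -], [E → . d - Y], [Y → . - ;], [Y → . d], [Y → . d d] — shift-reduce conflict.
I8 contains reduce item [E → .] and shift items [E → . d -], [E → . d - Y] — shift-reduce conflict.

Answer: Yes — I0: [E → .] vs [E → . d -]; I4: [Y → d .] vs [E → d . -]; I5: [E → .] vs [E → . d -]; I8: [E → .] vs [E → . d -]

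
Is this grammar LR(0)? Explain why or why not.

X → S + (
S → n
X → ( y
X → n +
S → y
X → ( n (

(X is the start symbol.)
A grammar is LR(0) if no state in the canonical LR(0) collection has:
  - both a shift item (dot before a terminal) and a complete item (shift-reduce conflict), or
  - two or more complete items (reduce-reduce conflict; the accept item [X' → X .] counts as a complete item here).

Augment with X' → X and build the canonical LR(0) collection (I0 = CLOSURE({[X' → . X]}), then GOTO on every symbol after a dot until no new states appear). It has 12 states:
  I0: { [S → . n], [S → . y], [X → . ( n (], [X → . ( y], [X → . S + (], [X → . n +], [X' → . X] }  — shift
  I1: { [X → ( . n (], [X → ( . y] }  — shift
  I2: { [X → S . + (] }  — shift
  I3: { [X' → X .] }  — accept
  I4: { [S → n .], [X → n . +] }  — shift, reduce
  I5: { [S → y .] }  — reduce
  I6: { [X → n + .] }  — reduce
  I7: { [X → S + . (] }  — shift
  I8: { [X → S + ( .] }  — reduce
  I9: { [X → ( n . (] }  — shift
  I10: { [X → ( y .] }  — reduce
  I11: { [X → ( n ( .] }  — reduce

Conflict in state I4:
  Shift-reduce conflict between [S → n .] and [X → n . +]
So the grammar is NOT LR(0).

Answer: No. Shift-reduce conflict between [S → n .] and [X → n . +]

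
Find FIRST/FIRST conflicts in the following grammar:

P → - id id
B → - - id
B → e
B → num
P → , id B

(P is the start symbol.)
No FIRST/FIRST conflicts.

A FIRST/FIRST conflict occurs when two productions N → α and N → β for the same non-terminal have FIRST(α) ∩ FIRST(β) ≠ ∅ (with ε ∈ FIRST of a nullable right-hand side, so two nullable alternatives also conflict).

Productions for P:
  P → - id id: FIRST = { '-' }
  P → , id B: FIRST = { ',' }
Productions for B:
  B → - - id: FIRST = { '-' }
  B → e: FIRST = { 'e' }
  B → num: FIRST = { 'num' }

All alternatives of each non-terminal have pairwise disjoint FIRST sets.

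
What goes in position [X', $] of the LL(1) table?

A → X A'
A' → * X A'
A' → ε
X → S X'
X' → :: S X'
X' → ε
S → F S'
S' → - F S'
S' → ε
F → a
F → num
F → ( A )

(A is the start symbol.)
To find M[X', $], we find productions for X' where $ is in the predict set (PREDICT(N → α) = (FIRST(α) \ {ε}) ∪ (FOLLOW(N) if α ⇒* ε)).

Relevant sets:
  FOLLOW(X') = { $, ')', '*' }

X' → :: S X': PREDICT = { '::' }
X' → ε: PREDICT = { $, ')', '*' }
  $ is in predict set, so this production goes in M[X', $]

M[X', $] = X' → ε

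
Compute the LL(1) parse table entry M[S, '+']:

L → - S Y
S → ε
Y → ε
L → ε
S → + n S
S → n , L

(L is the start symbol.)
To find M[S, '+'], we find productions for S where '+' is in the predict set (PREDICT(N → α) = (FIRST(α) \ {ε}) ∪ (FOLLOW(N) if α ⇒* ε)).

Relevant sets:
  FOLLOW(S) = { $ }

S → ε: PREDICT = { $ }
S → + n S: PREDICT = { '+' }
  '+' is in predict set, so this production goes in M[S, '+']
S → n , L: PREDICT = { 'n' }

M[S, '+'] = S → + n S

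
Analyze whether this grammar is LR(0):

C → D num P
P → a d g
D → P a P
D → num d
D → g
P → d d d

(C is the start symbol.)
Yes, the grammar is LR(0)

A grammar is LR(0) if no state in the canonical LR(0) collection has:
  - both a shift item (dot before a terminal) and a complete item (shift-reduce conflict), or
  - two or more complete items (reduce-reduce conflict; the accept item [C' → C .] counts as a complete item here).

Augment with C' → C and build the canonical LR(0) collection (I0 = CLOSURE({[C' → . C]}), then GOTO on every symbol after a dot until no new states appear). It has 17 states:
  I0: { [C → . D num P], [C' → . C], [D → . P a P], [D → . g], [D → . num d], [P → . a d g], [P → . d d d] }  — shift
  I1: { [C' → C .] }  — accept
  I2: { [C → D . num P] }  — shift
  I3: { [D → P . a P] }  — shift
  I4: { [P → a . d g] }  — shift
  I5: { [P → d . d d] }  — shift
  I6: { [D → g .] }  — reduce
  I7: { [D → num . d] }  — shift
  I8: { [D → num d .] }  — reduce
  I9: { [P → d d . d] }  — shift
  I10: { [P → d d d .] }  — reduce
  I11: { [P → a d . g] }  — shift
  I12: { [P → a d g .] }  — reduce
  I13: { [D → P a . P], [P → . a d g], [P → . d d d] }  — shift
  I14: { [D → P a P .] }  — reduce
  I15: { [C → D num . P], [P → . a d g], [P → . d d d] }  — shift
  I16: { [C → D num P .] }  — reduce

Every state is either a pure shift/goto state or contains exactly one complete item and nothing to shift — no conflicts. The grammar is LR(0).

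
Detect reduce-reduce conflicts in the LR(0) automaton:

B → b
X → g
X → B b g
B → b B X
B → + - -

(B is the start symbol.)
A reduce-reduce conflict occurs when an LR(0) state has two complete items [A → α .] and [B → β .] — both call for a reduction, and with no lookahead the parser cannot choose between them.

Augment with B' → B and build the canonical LR(0) collection (I0 = CLOSURE({[B' → . B]}), then GOTO on every symbol after a dot until no new states appear). It has 12 states:
  I0: { [B → . + - -], [B → . b B X], [B → . b], [B' → . B] }  — shift
  I1: { [B → + . - -] }  — shift
  I2: { [B' → B .] }  — accept
  I3: { [B → . + - -], [B → . b B X], [B → . b], [B → b . B X], [B → b .] }  — shift, reduce
  I4: { [B → . + - -], [B → . b B X], [B → . b], [B → b B . X], [X → . B b g], [X → . g] }  — shift
  I5: { [X → B . b g] }  — shift
  I6: { [B → b B X .] }  — reduce
  I7: { [X → g .] }  — reduce
  I8: { [X → B b . g] }  — shift
  I9: { [X → B b g .] }  — reduce
  I10: { [B → + - . -] }  — shift
  I11: { [B → + - - .] }  — reduce

No state contains more than one complete item.

Answer: No reduce-reduce conflicts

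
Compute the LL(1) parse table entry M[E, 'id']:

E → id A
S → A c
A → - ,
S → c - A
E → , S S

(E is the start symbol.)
E → id A

To find M[E, 'id'], we find productions for E where 'id' is in the predict set (PREDICT(N → α) = (FIRST(α) \ {ε}) ∪ (FOLLOW(N) if α ⇒* ε)).

E → id A: PREDICT = { 'id' }
  'id' is in predict set, so this production goes in M[E, 'id']
E → , S S: PREDICT = { ',' }

M[E, 'id'] = E → id A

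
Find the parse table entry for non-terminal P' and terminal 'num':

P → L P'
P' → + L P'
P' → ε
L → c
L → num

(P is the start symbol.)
Empty (error entry)

To find M[P', 'num'], we find productions for P' where 'num' is in the predict set (PREDICT(N → α) = (FIRST(α) \ {ε}) ∪ (FOLLOW(N) if α ⇒* ε)).

Relevant sets:
  FOLLOW(P') = { $ }

P' → + L P': PREDICT = { '+' }
P' → ε: PREDICT = { $ }

M[P', 'num'] is empty (no production applies)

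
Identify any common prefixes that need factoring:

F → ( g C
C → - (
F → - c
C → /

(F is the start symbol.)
No, left-factoring is not needed

Left-factoring is needed when two productions for the same non-terminal
share a common prefix on the right-hand side.

Productions for F:
  F → ( g C
  F → - c
Productions for C:
  C → - (
  C → /

No common prefixes found.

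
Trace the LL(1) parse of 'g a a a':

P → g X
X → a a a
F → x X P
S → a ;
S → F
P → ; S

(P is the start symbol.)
LL(1) parsing maintains a stack (initially the start symbol over $) and the input. At each step: if the stack top is a terminal, match it against the current input token; if it is a non-terminal N, replace it with the RHS of M[N, lookahead] (the unique production whose predict set contains the lookahead).

Stack is shown with the top on the left.

Stack    Input      Action
--------------------------
P $      g a a a $  output P → g X
g X $    g a a a $  match 'g'
X $      a a a $    output X → a a a
a a a $  a a a $    match 'a'
a a $    a a $      match 'a'
a $      a $        match 'a'
$        $          accept

The string is accepted.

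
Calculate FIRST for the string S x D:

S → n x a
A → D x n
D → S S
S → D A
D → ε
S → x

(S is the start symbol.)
FIRST sets of the non-terminals involved (from the grammar, by fixed-point iteration):
  FIRST(S) = { 'n', 'x' }

To compute FIRST(S x D), process the symbols left to right:
Symbol S is a non-terminal. Add FIRST(S) \ {ε} = { 'n', 'x' }
S is not nullable (ε ∉ FIRST(S)), so stop here.
FIRST(S x D) = { 'n', 'x' }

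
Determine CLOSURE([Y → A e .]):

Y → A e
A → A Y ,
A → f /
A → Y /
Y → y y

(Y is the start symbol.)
{ [Y → A e .] }

Start with: [Y → A e .]
The dot is at the end, so nothing is added.

CLOSURE = { [Y → A e .] }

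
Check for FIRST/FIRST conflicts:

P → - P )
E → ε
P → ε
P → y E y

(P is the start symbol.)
No FIRST/FIRST conflicts.

Productions for P:
  P → - P ): FIRST = { '-' }
  P → ε: FIRST = { ε }
  P → y E y: FIRST = { 'y' }
E has only one production, so no FIRST/FIRST conflict is possible there.

All alternatives of each non-terminal have pairwise disjoint FIRST sets.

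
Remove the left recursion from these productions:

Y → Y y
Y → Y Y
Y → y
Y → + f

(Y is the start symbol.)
Y is directly left-recursive. The standard transformation for
  A → A α₁ | ... | A α_m | β₁ | ... | β_n
is
  A  → β₁ A' | ... | β_n A'
  A' → α₁ A' | ... | α_m A' | ε

Y → y becomes Y → y Y'
Y → + f becomes Y → + f Y'
Y → Y y becomes Y' → y Y'
Y → Y Y becomes Y' → Y Y'
Add Y' → ε

Resulting grammar:
Y → y Y'
Y → + f Y'
Y' → y Y'
Y' → Y Y'
Y' → ε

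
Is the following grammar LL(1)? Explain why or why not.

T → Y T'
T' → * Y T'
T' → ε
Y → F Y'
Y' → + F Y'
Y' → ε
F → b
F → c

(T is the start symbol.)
Yes, the grammar is LL(1).

A grammar is LL(1) if for each non-terminal N with multiple productions, the predict sets of those productions are pairwise disjoint, where PREDICT(N → α) = (FIRST(α) \ {ε}) ∪ (FOLLOW(N) if α ⇒* ε).

Relevant sets:
  FOLLOW(T') = { $ }
  FOLLOW(Y') = { $, '*' }

For T':
  PREDICT(T' → '*' Y T') = { '*' }
  PREDICT(T' → ε) = { $ }
For Y':
  PREDICT(Y' → '+' F Y') = { '+' }
  PREDICT(Y' → ε) = { $, '*' }
For F:
  PREDICT(F → b) = { 'b' }
  PREDICT(F → c) = { 'c' }
T, Y have a single production, so nothing to check there.

All predict sets are disjoint. The grammar IS LL(1).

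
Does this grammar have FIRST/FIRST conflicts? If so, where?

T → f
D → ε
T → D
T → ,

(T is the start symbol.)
FIRST sets of the non-terminals at (or reachable through a nullable prefix from) the front of some alternative:
  FIRST(D) = { ε }

Productions for T:
  T → f: FIRST = { 'f' }
  T → D: FIRST = { ε }
  T → ,: FIRST = { ',' }
D has only one production, so no FIRST/FIRST conflict is possible there.

All alternatives of each non-terminal have pairwise disjoint FIRST sets.

Answer: No FIRST/FIRST conflicts.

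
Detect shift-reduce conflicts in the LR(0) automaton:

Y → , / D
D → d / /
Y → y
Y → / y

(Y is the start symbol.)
A shift-reduce conflict occurs when an LR(0) state has both:
  - a complete (reduce) item [A → α .] (dot at the end), and
  - a shift item [B → β . c γ] (dot before a terminal).

Augment with Y' → Y and build the canonical LR(0) collection (I0 = CLOSURE({[Y' → . Y]}), then GOTO on every symbol after a dot until no new states appear). It has 11 states:
  I0: { [Y → . , / D], [Y → . / y], [Y → . y], [Y' → . Y] }  — shift
  I1: { [Y → , . / D] }  — shift
  I2: { [Y → / . y] }  — shift
  I3: { [Y' → Y .] }  — accept
  I4: { [Y → y .] }  — reduce
  I5: { [Y → / y .] }  — reduce
  I6: { [D → . d / /], [Y → , / . D] }  — shift
  I7: { [Y → , / D .] }  — reduce
  I8: { [D → d . / /] }  — shift
  I9: { [D → d / . /] }  — shift
  I10: { [D → d / / .] }  — reduce

No state contains both a complete item and a shift item.

Answer: No shift-reduce conflicts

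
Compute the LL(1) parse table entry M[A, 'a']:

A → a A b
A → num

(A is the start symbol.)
A → a A b

To find M[A, 'a'], we find productions for A where 'a' is in the predict set (PREDICT(N → α) = (FIRST(α) \ {ε}) ∪ (FOLLOW(N) if α ⇒* ε)).

A → a A b: PREDICT = { 'a' }
  'a' is in predict set, so this production goes in M[A, 'a']
A → num: PREDICT = { 'num' }

M[A, 'a'] = A → a A b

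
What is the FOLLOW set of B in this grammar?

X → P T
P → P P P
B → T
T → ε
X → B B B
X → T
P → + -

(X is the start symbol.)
To compute FOLLOW(B), find every occurrence of B on a right-hand side N → α B β: add FIRST(β) \ {ε}, and if β is empty or nullable also add FOLLOW(N). Iterate to a fixed point.

In X → B B B: B is followed by B B, add FIRST(B B) \ {ε} = { }
  B B is nullable, so also add FOLLOW(X)
In X → B B B: B is followed by B, add FIRST(B) \ {ε} = { }
  B is nullable, so also add FOLLOW(X)
In X → B B B: B is at the end, add FOLLOW(X)

The FOLLOW sets referred to above (computed the same way, to a fixed point):
  FOLLOW(X) = { $ }

Taking the union: FOLLOW(B) = { $ }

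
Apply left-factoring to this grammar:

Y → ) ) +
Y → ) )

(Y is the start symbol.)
Y → ) ) Y'
Y' → +
Y' → ε

Left-factoring transforms A → αβ₁ | αβ₂ into A → αA' and A' → β₁ | β₂
(α is the longest common prefix among the alternatives). Repeat until
no nonterminal has two alternatives with a common prefix.

Round 1: Y has alternatives sharing prefix ') )'. Introduce Y': Y → ) ) Y'
  Add: Y' → +
  Add: Y' → ε

No remaining common prefixes — done.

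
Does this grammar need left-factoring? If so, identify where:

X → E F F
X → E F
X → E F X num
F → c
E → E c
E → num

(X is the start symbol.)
Left-factoring is needed when two productions for the same non-terminal
share a common prefix on the right-hand side.

Productions for X:
  X → E F F
  X → E F
  X → E F X num
Productions for E:
  E → E c
  E → num

Found common prefix 'E F' in productions for X

Answer: Yes, X has productions with common prefix 'E F'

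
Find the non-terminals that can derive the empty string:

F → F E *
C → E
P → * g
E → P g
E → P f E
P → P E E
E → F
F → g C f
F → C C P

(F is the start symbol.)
A non-terminal is nullable if it can derive ε (the empty string): either it has an ε-production, or it has a production whose right-hand side consists entirely of nullable non-terminals.

There are no ε-productions, so no non-terminal can derive ε.
No non-terminals are nullable.

Answer: None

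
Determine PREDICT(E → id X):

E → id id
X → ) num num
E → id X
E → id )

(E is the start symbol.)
PREDICT(E → id X) = (FIRST(RHS) \ {ε}) ∪ (FOLLOW(E) if ε ∈ FIRST(RHS), i.e. RHS ⇒* ε)
FIRST(id X) = { 'id' }
ε ∉ FIRST(id X), so FOLLOW(E) is not added.
PREDICT(E → id X) = { 'id' }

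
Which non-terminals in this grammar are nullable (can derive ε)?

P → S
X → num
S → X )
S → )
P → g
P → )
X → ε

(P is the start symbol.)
{ 'X' }

A non-terminal is nullable if it can derive ε (the empty string): either it has an ε-production, or it has a production whose right-hand side consists entirely of nullable non-terminals.

ε-productions: X → ε
So X is immediately nullable.
No further non-terminal can be added: every production for the remaining non-terminals contains a terminal or a non-nullable non-terminal.
Nullable = { 'X' }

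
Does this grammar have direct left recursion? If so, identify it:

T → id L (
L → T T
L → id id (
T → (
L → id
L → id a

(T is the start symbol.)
T → id L (: starts with id
L → T T: starts with T
L → id id (: starts with id
T → (: starts with '('
L → id: starts with id
L → id a: starts with id

No direct left recursion found.

Answer: No direct left recursion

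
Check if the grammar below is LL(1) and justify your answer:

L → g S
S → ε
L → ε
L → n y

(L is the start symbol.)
Relevant sets:
  FOLLOW(L) = { $ }

For L:
  PREDICT(L → g S) = { 'g' }
  PREDICT(L → ε) = { $ }
  PREDICT(L → n y) = { 'n' }
S has a single production, so nothing to check there.

All predict sets are disjoint. The grammar IS LL(1).

Answer: Yes, the grammar is LL(1).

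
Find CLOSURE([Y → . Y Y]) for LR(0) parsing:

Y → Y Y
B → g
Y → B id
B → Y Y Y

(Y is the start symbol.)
{ [B → . Y Y Y], [B → . g], [Y → . B id], [Y → . Y Y] }

To compute CLOSURE, for each item [A → α.Bβ] where B is a non-terminal, add [B → .γ] for all productions B → γ; repeat for the newly added items until nothing changes.

Start with: [Y → . Y Y]
  [Y → . Y Y] has the dot before Y: add [Y → . B id]
  [Y → . B id] has the dot before B: add [B → . g], [B → . Y Y Y]
No further items can be added.

CLOSURE = { [B → . Y Y Y], [B → . g], [Y → . B id], [Y → . Y Y] }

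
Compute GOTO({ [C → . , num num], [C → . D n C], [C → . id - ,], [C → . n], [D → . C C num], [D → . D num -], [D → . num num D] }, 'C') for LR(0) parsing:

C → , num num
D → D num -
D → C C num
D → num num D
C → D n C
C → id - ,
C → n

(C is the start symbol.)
{ [C → . , num num], [C → . D n C], [C → . id - ,], [C → . n], [D → . C C num], [D → . D num -], [D → . num num D], [D → C . C num] }

GOTO(I, 'C') = CLOSURE({ [A → αX.β] : [A → α.Xβ] ∈ I, X = 'C' })

Items with dot before 'C', with the dot advanced:
  [D → . C C num] → [D → C . C num]
Closure of the advanced items:
  [D → C . C num] has the dot before C: add [C → . , num num], [C → . D n C], [C → . id - ,], [C → . n]
  [C → . D n C] has the dot before D: add [D → . D num -], [D → . C C num], [D → . num num D]

GOTO = { [C → . , num num], [C → . D n C], [C → . id - ,], [C → . n], [D → . C C num], [D → . D num -], [D → . num num D], [D → C . C num] }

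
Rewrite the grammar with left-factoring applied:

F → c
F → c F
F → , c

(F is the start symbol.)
Left-factoring transforms A → αβ₁ | αβ₂ into A → αA' and A' → β₁ | β₂
(α is the longest common prefix among the alternatives). Repeat until
no nonterminal has two alternatives with a common prefix.

Round 1: F has alternatives sharing prefix 'c'. Introduce F': F → c F'
  Add: F' → ε
  Add: F' → F

No remaining common prefixes — done.

Resulting grammar:
F → c F'
F' → ε
F' → F
F → , c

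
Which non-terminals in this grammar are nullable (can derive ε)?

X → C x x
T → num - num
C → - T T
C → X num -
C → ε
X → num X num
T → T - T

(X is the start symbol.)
A non-terminal is nullable if it can derive ε (the empty string): either it has an ε-production, or it has a production whose right-hand side consists entirely of nullable non-terminals.

ε-productions: C → ε
So C is immediately nullable.
No further non-terminal can be added: every production for the remaining non-terminals contains a terminal or a non-nullable non-terminal.
Nullable = { 'C' }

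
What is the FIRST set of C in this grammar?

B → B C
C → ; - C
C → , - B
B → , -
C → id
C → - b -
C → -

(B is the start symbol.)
{ ',', '-', ';', 'id' }

To compute FIRST(C), examine every production with C on the left-hand side, reading each right-hand side left to right until a non-nullable symbol is reached.

From C → ; - C:
  - ';' is a terminal: add ';' and stop
From C → , - B:
  - ',' is a terminal: add ',' and stop
From C → id:
  - id is a terminal: add 'id' and stop
From C → - b -:
  - '-' is a terminal: add '-' and stop
From C → -:
  - '-' is a terminal: add '-' and stop

Collecting: FIRST(C) = { ',', '-', ';', 'id' }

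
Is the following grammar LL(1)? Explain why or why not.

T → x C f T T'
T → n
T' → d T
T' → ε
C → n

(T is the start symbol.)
Relevant sets:
  FOLLOW(T') = { $, 'd' }

For T:
  PREDICT(T → x C f T T') = { 'x' }
  PREDICT(T → n) = { 'n' }
For T':
  PREDICT(T' → d T) = { 'd' }
  PREDICT(T' → ε) = { $, 'd' }
C has a single production, so nothing to check there.

Conflict found: Predict set conflict for T': { 'd' }
The grammar is NOT LL(1).

Answer: No. Predict set conflict for T': { 'd' }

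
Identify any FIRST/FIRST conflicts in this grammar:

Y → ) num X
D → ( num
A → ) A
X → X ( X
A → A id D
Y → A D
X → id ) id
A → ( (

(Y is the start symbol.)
Yes. Y → ')' num X / Y → A D on { ')' }; A → ')' A / A → A id D on { ')' }; A → A id D / A → '(' '(' on { '(' }; X → X '(' X / X → id ')' id on { 'id' }

FIRST sets of the non-terminals at (or reachable through a nullable prefix from) the front of some alternative:
  FIRST(A) = { '(', ')' }
  FIRST(X) = { 'id' }

Productions for Y:
  Y → ) num X: FIRST = { ')' }
  Y → A D: FIRST = { '(', ')' }
Productions for A:
  A → ) A: FIRST = { ')' }
  A → A id D: FIRST = { '(', ')' }
  A → ( (: FIRST = { '(' }
Productions for X:
  X → X ( X: FIRST = { 'id' }
  X → id ) id: FIRST = { 'id' }
D has only one production, so no FIRST/FIRST conflict is possible there.

Conflict for Y: Y → ) num X and Y → A D
  Overlap: { ')' }
Conflict for A: A → ) A and A → A id D
  Overlap: { ')' }
Conflict for A: A → A id D and A → ( (
  Overlap: { '(' }
Conflict for X: X → X ( X and X → id ) id
  Overlap: { 'id' }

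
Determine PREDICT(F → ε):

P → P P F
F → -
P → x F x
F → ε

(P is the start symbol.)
{ $, '-', 'x' }

PREDICT(F → ε) = (FIRST(RHS) \ {ε}) ∪ (FOLLOW(F) if ε ∈ FIRST(RHS), i.e. RHS ⇒* ε)
The right-hand side is ε (FIRST(ε) = { ε }), so the predict set is FOLLOW(F) = { $, '-', 'x' }
PREDICT(F → ε) = { $, '-', 'x' }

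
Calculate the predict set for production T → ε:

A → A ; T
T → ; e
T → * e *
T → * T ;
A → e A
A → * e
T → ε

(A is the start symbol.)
PREDICT(T → ε) = (FIRST(RHS) \ {ε}) ∪ (FOLLOW(T) if ε ∈ FIRST(RHS), i.e. RHS ⇒* ε)
The right-hand side is ε (FIRST(ε) = { ε }), so the predict set is FOLLOW(T) = { $, ';' }
PREDICT(T → ε) = { $, ';' }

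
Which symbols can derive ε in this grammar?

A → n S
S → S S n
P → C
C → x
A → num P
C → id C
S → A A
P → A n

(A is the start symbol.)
None

There are no ε-productions, so no non-terminal can derive ε.
No non-terminals are nullable.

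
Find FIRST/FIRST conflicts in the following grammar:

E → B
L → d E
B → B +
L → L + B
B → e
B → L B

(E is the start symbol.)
A FIRST/FIRST conflict occurs when two productions N → α and N → β for the same non-terminal have FIRST(α) ∩ FIRST(β) ≠ ∅ (with ε ∈ FIRST of a nullable right-hand side, so two nullable alternatives also conflict).

FIRST sets of the non-terminals at (or reachable through a nullable prefix from) the front of some alternative:
  FIRST(L) = { 'd' }
  FIRST(B) = { 'd', 'e' }

Productions for L:
  L → d E: FIRST = { 'd' }
  L → L + B: FIRST = { 'd' }
Productions for B:
  B → B +: FIRST = { 'd', 'e' }
  B → e: FIRST = { 'e' }
  B → L B: FIRST = { 'd' }
E has only one production, so no FIRST/FIRST conflict is possible there.

Conflict for L: L → d E and L → L + B
  Overlap: { 'd' }
Conflict for B: B → B + and B → e
  Overlap: { 'e' }
Conflict for B: B → B + and B → L B
  Overlap: { 'd' }

Answer: Yes. L → d E / L → L '+' B on { 'd' }; B → B '+' / B → e on { 'e' }; B → B '+' / B → L B on { 'd' }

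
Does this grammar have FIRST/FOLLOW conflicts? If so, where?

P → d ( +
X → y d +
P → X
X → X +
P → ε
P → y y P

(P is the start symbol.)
No FIRST/FOLLOW conflicts.

Nullable non-terminals: P.
FIRST sets used below: FIRST(X) = { 'y' }

P: nullable alternative(s) P → ε; FOLLOW(P) = { $ }
  P → d ( +: FIRST \ {ε} = { 'd' } — disjoint from FOLLOW(P)
  P → X: FIRST \ {ε} = { 'y' } — disjoint from FOLLOW(P)
  P → ε: FIRST \ {ε} = { } — this is the only nullable alternative, skip
  P → y y P: FIRST \ {ε} = { 'y' } — disjoint from FOLLOW(P)

X has no nullable alternative, so no FIRST/FOLLOW check is needed there.

No FIRST/FOLLOW conflicts found.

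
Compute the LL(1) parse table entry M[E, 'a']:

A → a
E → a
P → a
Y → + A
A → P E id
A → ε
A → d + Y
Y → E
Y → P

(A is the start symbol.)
E → a

To find M[E, 'a'], we find productions for E where 'a' is in the predict set (PREDICT(N → α) = (FIRST(α) \ {ε}) ∪ (FOLLOW(N) if α ⇒* ε)).

E → a: PREDICT = { 'a' }
  'a' is in predict set, so this production goes in M[E, 'a']

M[E, 'a'] = E → a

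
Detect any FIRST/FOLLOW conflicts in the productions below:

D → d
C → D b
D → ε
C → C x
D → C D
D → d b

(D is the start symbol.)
Yes. D → C D with FOLLOW(D) on { 'b' }

A FIRST/FOLLOW conflict occurs when a non-terminal N has a nullable alternative N → β (β ⇒* ε) and another alternative N → α with FIRST(α) ∩ FOLLOW(N) ≠ ∅: on such a lookahead the parser cannot decide between expanding α and letting N vanish via β.

Nullable non-terminals: D.
FIRST sets used below: FIRST(C) = { 'b', 'd' }

D: nullable alternative(s) D → ε; FOLLOW(D) = { $, 'b' }
  D → d: FIRST \ {ε} = { 'd' } — disjoint from FOLLOW(D)
  D → ε: FIRST \ {ε} = { } — this is the only nullable alternative, skip
  D → C D: FIRST \ {ε} = { 'b', 'd' } — overlaps FOLLOW(D) on { 'b' }: CONFLICT
  D → d b: FIRST \ {ε} = { 'd' } — disjoint from FOLLOW(D)

C has no nullable alternative, so no FIRST/FOLLOW check is needed there.

So the grammar has 1 FIRST/FOLLOW conflict (marked CONFLICT above).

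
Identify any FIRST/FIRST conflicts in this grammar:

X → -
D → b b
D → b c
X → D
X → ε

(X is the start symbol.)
FIRST sets of the non-terminals at (or reachable through a nullable prefix from) the front of some alternative:
  FIRST(D) = { 'b' }

Productions for X:
  X → -: FIRST = { '-' }
  X → D: FIRST = { 'b' }
  X → ε: FIRST = { ε }
Productions for D:
  D → b b: FIRST = { 'b' }
  D → b c: FIRST = { 'b' }

Conflict for D: D → b b and D → b c
  Overlap: { 'b' }

Answer: Yes. D → b b / D → b c on { 'b' }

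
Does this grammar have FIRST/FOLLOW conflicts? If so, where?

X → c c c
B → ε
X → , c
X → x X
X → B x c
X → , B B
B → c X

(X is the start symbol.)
Yes. B → c X with FOLLOW(B) on { 'c' }

A FIRST/FOLLOW conflict occurs when a non-terminal N has a nullable alternative N → β (β ⇒* ε) and another alternative N → α with FIRST(α) ∩ FOLLOW(N) ≠ ∅: on such a lookahead the parser cannot decide between expanding α and letting N vanish via β.

Nullable non-terminals: B.

B: nullable alternative(s) B → ε; FOLLOW(B) = { $, 'c', 'x' }
  B → ε: FIRST \ {ε} = { } — this is the only nullable alternative, skip
  B → c X: FIRST \ {ε} = { 'c' } — overlaps FOLLOW(B) on { 'c' }: CONFLICT

X has no nullable alternative, so no FIRST/FOLLOW check is needed there.

So the grammar has 1 FIRST/FOLLOW conflict (marked CONFLICT above).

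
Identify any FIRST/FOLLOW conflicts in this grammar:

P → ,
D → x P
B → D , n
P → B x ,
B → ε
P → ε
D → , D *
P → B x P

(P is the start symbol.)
Nullable non-terminals: B, P.
FIRST sets used below: FIRST(D) = { ',', 'x' }, FIRST(B) = { ',', 'x', ε }

B: nullable alternative(s) B → ε; FOLLOW(B) = { 'x' }
  B → D , n: FIRST \ {ε} = { ',', 'x' } — overlaps FOLLOW(B) on { 'x' }: CONFLICT
  B → ε: FIRST \ {ε} = { } — this is the only nullable alternative, skip

P: nullable alternative(s) P → ε; FOLLOW(P) = { $, '*', ',' }
  P → ,: FIRST \ {ε} = { ',' } — overlaps FOLLOW(P) on { ',' }: CONFLICT
  P → B x ,: FIRST \ {ε} = { ',', 'x' } — overlaps FOLLOW(P) on { ',' }: CONFLICT
  P → ε: FIRST \ {ε} = { } — this is the only nullable alternative, skip
  P → B x P: FIRST \ {ε} = { ',', 'x' } — overlaps FOLLOW(P) on { ',' }: CONFLICT

D has no nullable alternative, so no FIRST/FOLLOW check is needed there.

So the grammar has 4 FIRST/FOLLOW conflicts (marked CONFLICT above).

Answer: Yes. P → ',' with FOLLOW(P) on { ',' }; P → B x ',' with FOLLOW(P) on { ',' }; P → B x P with FOLLOW(P) on { ',' }; B → D ',' n with FOLLOW(B) on { 'x' }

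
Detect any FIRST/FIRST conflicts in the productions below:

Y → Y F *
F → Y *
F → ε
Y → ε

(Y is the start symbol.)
No FIRST/FIRST conflicts.

A FIRST/FIRST conflict occurs when two productions N → α and N → β for the same non-terminal have FIRST(α) ∩ FIRST(β) ≠ ∅ (with ε ∈ FIRST of a nullable right-hand side, so two nullable alternatives also conflict).

FIRST sets of the non-terminals at (or reachable through a nullable prefix from) the front of some alternative:
  FIRST(Y) = { '*', ε }
  FIRST(F) = { '*', ε }

Productions for Y:
  Y → Y F *: FIRST = { '*' }
  Y → ε: FIRST = { ε }
Productions for F:
  F → Y *: FIRST = { '*' }
  F → ε: FIRST = { ε }

All alternatives of each non-terminal have pairwise disjoint FIRST sets.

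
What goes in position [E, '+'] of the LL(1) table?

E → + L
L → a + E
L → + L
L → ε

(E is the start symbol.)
E → + L

To find M[E, '+'], we find productions for E where '+' is in the predict set (PREDICT(N → α) = (FIRST(α) \ {ε}) ∪ (FOLLOW(N) if α ⇒* ε)).

E → + L: PREDICT = { '+' }
  '+' is in predict set, so this production goes in M[E, '+']

M[E, '+'] = E → + L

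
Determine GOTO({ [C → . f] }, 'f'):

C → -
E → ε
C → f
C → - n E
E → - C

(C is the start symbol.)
{ [C → f .] }

GOTO(I, 'f') = CLOSURE({ [A → αX.β] : [A → α.Xβ] ∈ I, X = 'f' })

Items with dot before 'f', with the dot advanced:
  [C → . f] → [C → f .]
Closure adds nothing (no advanced item has the dot before a non-terminal).

GOTO = { [C → f .] }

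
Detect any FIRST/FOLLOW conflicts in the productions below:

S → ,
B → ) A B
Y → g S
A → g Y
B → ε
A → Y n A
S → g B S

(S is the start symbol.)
A FIRST/FOLLOW conflict occurs when a non-terminal N has a nullable alternative N → β (β ⇒* ε) and another alternative N → α with FIRST(α) ∩ FOLLOW(N) ≠ ∅: on such a lookahead the parser cannot decide between expanding α and letting N vanish via β.

Nullable non-terminals: B.

B: nullable alternative(s) B → ε; FOLLOW(B) = { ',', 'g' }
  B → ) A B: FIRST \ {ε} = { ')' } — disjoint from FOLLOW(B)
  B → ε: FIRST \ {ε} = { } — this is the only nullable alternative, skip

A, S, Y have no nullable alternative, so no FIRST/FOLLOW check is needed there.

No FIRST/FOLLOW conflicts found.

Answer: No FIRST/FOLLOW conflicts.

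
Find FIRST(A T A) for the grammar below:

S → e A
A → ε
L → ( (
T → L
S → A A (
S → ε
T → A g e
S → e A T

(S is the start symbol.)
{ '(', 'g' }

FIRST sets of the non-terminals involved (from the grammar, by fixed-point iteration):
  FIRST(A) = { ε }
  FIRST(T) = { '(', 'g' }

To compute FIRST(A T A), process the symbols left to right:
Symbol A is a non-terminal. Add FIRST(A) \ {ε} = { }
A is nullable (ε ∈ FIRST(A)), continue to the next symbol.
Symbol T is a non-terminal. Add FIRST(T) \ {ε} = { '(', 'g' }
T is not nullable (ε ∉ FIRST(T)), so stop here.
FIRST(A T A) = { '(', 'g' }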